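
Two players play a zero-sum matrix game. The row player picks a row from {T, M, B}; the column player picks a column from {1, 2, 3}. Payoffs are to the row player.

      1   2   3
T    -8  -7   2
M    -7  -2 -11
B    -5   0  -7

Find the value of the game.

Row minima: T → -8, M → -11, B → -7; maximin = -7.
Column maxima: 1 → -5, 2 → 0, 3 → 2; minimax = -5.
-7 ≠ -5, so there is no saddle point; optimal play is mixed.
M is strictly dominated by B, so the row player never plays it.
2 is strictly dominated by 1 (it gives the row player strictly more in every row), so the column player never plays it.
On the remaining 2×2 (T, B vs 1, 3):
Let the row player play T with probability p. Expected payoff against 1: (-8)p + (-5)(1−p) = −3p − 5; against 3: 2p + (-7)(1−p) = 9p − 7.
Setting these equal: −3p − 5 = 9p − 7 ⇒ −12p = -2 ⇒ p = 1/6, and the value is (-3)·(1/6) − 5 = -11/2.
For the column player: with q = P(1), equating T's and B's payoffs gives −10q + 2 = 2q − 7 ⇒ q = 3/4.

-11/2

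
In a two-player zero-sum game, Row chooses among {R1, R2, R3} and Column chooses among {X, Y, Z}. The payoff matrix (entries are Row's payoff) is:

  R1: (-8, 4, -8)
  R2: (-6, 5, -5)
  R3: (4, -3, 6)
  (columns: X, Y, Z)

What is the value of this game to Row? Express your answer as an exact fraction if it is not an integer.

1/9

Row minima: R1 → -8, R2 → -6, R3 → -3; maximin = -3.
Column maxima: X → 4, Y → 5, Z → 6; minimax = 4.
-3 ≠ 4, so there is no saddle point; optimal play is mixed.
R1 is strictly dominated by R2, so Row never plays it.
With R1 eliminated, Z is strictly dominated by X (it gives Row strictly more in every remaining row), so Column never plays it.
On the remaining 2×2 (R2, R3 vs X, Y):
Let Row play R2 with probability p. Expected payoff against X: (-6)p + 4(1−p) = −10p + 4; against Y: 5p + (-3)(1−p) = 8p − 3.
Setting these equal: −10p + 4 = 8p − 3 ⇒ −18p = -7 ⇒ p = 7/18, and the value is (-10)·(7/18) + 4 = 1/9.
For Column: with q = P(X), equating R2's and R3's payoffs gives −11q + 5 = 7q − 3 ⇒ q = 4/9.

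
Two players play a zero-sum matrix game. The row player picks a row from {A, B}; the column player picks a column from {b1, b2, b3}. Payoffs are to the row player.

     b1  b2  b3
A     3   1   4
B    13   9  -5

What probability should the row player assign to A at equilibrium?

Row minima: A → 1, B → -5; maximin = 1.
Column maxima: b1 → 13, b2 → 9, b3 → 4; minimax = 4.
1 ≠ 4, so there is no saddle point; optimal play is mixed.
b1 is strictly dominated by b2 (it gives the row player strictly more in every row), so the column player never plays it.
On the remaining 2×2 (A, B vs b2, b3):
Let the row player play A with probability p. Expected payoff against b2: 1p + 9(1−p) = −8p + 9; against b3: 4p + (-5)(1−p) = 9p − 5.
Setting these equal: −8p + 9 = 9p − 5 ⇒ −17p = -14 ⇒ p = 14/17, and the value is (-8)·(14/17) + 9 = 41/17.
For the column player: with q = P(b2), equating A's and B's payoffs gives −3q + 4 = 14q − 5 ⇒ q = 9/17.

14/17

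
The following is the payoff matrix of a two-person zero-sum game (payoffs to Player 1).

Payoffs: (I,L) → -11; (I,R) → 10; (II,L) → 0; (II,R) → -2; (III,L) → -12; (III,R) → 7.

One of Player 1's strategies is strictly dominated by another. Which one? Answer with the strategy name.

I gives a strictly higher payoff than III against every column: -11 > -12, 10 > 7.
So III is strictly dominated and Player 1 never plays it.

III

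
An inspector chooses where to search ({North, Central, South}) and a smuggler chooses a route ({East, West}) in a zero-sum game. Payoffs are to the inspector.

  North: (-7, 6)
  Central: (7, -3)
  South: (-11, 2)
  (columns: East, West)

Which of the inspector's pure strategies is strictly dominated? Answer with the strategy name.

North gives a strictly higher payoff than South against every column: -7 > -11, 6 > 2.
So South is strictly dominated and the inspector never plays it.

South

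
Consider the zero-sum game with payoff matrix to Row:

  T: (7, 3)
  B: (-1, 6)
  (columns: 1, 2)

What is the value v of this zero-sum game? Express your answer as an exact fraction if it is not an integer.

Row minima: T → 3, B → -1; maximin = 3.
Column maxima: 1 → 7, 2 → 6; minimax = 6.
3 ≠ 6, so there is no saddle point; optimal play is mixed.
Let Row play T with probability p. Expected payoff against 1: 7p + (-1)(1−p) = 8p − 1; against 2: 3p + 6(1−p) = −3p + 6.
Setting these equal: 8p − 1 = −3p + 6 ⇒ 11p = 7 ⇒ p = 7/11, and the value is (8)·(7/11) − 1 = 45/11.
For Column: with q = P(1), equating T's and B's payoffs gives 4q + 3 = −7q + 6 ⇒ q = 3/11.

45/11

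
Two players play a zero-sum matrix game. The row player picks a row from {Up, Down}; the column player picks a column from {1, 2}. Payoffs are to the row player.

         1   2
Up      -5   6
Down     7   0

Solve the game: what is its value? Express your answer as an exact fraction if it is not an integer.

7/3

Row minima: Up → -5, Down → 0; maximin = 0.
Column maxima: 1 → 7, 2 → 6; minimax = 6.
0 ≠ 6, so there is no saddle point; optimal play is mixed.
Let the row player play Up with probability p. Expected payoff against 1: (-5)p + 7(1−p) = −12p + 7; against 2: 6p + 0(1−p) = 6p.
Setting these equal: −12p + 7 = 6p ⇒ −18p = -7 ⇒ p = 7/18, and the value is (-12)·(7/18) + 7 = 7/3.
For the column player: with q = P(1), equating Up's and Down's payoffs gives −11q + 6 = 7q ⇒ q = 1/3.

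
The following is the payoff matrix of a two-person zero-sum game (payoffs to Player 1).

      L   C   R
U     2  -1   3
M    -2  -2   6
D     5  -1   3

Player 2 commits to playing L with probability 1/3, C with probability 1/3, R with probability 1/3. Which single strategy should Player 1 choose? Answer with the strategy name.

D

Expected payoff of U: (1/3)·2 + (1/3)·(-1) + (1/3)·3 = 4/3.
Expected payoff of M: (1/3)·(-2) + (1/3)·(-2) + (1/3)·6 = 2/3.
Expected payoff of D: (1/3)·5 + (1/3)·(-1) + (1/3)·3 = 7/3.
The largest is 7/3, so Player 1's best response is D.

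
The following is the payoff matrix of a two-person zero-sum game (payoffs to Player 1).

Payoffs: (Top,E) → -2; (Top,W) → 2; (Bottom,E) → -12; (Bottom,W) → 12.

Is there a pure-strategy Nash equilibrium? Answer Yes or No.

Row minima: Top → -2, Bottom → -12; maximin = -2.
Column maxima: E → -2, W → 12; minimax = -2.
maximin = minimax = -2, so a saddle point exists.

Yes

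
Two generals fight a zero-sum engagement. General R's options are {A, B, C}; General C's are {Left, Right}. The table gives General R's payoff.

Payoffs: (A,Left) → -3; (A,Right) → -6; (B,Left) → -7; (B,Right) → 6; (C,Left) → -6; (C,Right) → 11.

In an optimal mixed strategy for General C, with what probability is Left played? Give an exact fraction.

17/20

Row minima: A → -6, B → -7, C → -6; maximin = -6.
Column maxima: Left → -3, Right → 11; minimax = -3.
-6 ≠ -3, so there is no saddle point; optimal play is mixed.
B is strictly dominated by C, so General R never plays it.
On the remaining 2×2 (A, C vs Left, Right):
Let General R play A with probability p. Expected payoff against Left: (-3)p + (-6)(1−p) = 3p − 6; against Right: (-6)p + 11(1−p) = −17p + 11.
Setting these equal: 3p − 6 = −17p + 11 ⇒ 20p = 17 ⇒ p = 17/20, and the value is (3)·(17/20) − 6 = -69/20.
For General C: with q = P(Left), equating A's and C's payoffs gives 3q − 6 = −17q + 11 ⇒ q = 17/20.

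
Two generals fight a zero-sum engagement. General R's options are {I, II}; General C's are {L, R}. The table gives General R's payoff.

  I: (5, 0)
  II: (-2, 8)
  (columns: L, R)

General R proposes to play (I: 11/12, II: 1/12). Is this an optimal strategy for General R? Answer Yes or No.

Against L this mix gives (11/12)·5 + (1/12)·(-2) = 53/12.
Against R this mix gives (11/12)·0 + (1/12)·8 = 2/3.
General C will play R, holding General R to 2/3. Shifting weight toward the row that does better against R would raise this floor (the equalizing mix achieves 8/3 against both R and L), so the proposed strategy is not optimal.

No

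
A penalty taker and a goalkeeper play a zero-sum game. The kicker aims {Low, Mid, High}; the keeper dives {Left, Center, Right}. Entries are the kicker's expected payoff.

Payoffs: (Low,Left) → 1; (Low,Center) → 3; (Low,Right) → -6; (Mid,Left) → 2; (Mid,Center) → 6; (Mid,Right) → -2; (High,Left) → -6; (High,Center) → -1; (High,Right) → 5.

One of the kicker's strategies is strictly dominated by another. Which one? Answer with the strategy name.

Mid gives a strictly higher payoff than Low against every column: 2 > 1, 6 > 3, -2 > -6.
So Low is strictly dominated and the kicker never plays it.

Low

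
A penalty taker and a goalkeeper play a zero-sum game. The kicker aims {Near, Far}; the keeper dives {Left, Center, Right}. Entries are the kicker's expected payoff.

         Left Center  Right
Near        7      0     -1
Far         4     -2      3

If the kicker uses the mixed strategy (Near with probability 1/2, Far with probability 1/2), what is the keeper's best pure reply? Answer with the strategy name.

If the keeper plays Left, the kicker's expected payoff is (1/2)·7 + (1/2)·4 = 11/2.
If the keeper plays Center, the kicker's expected payoff is (1/2)·0 + (1/2)·(-2) = -1.
If the keeper plays Right, the kicker's expected payoff is (1/2)·(-1) + (1/2)·3 = 1.
The keeper minimizes the kicker's payoff; the smallest is -1, so the best response is Center.

Center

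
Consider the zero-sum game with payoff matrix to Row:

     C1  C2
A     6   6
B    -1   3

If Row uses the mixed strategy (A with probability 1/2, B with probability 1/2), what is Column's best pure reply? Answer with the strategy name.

If Column plays C1, Row's expected payoff is (1/2)·6 + (1/2)·(-1) = 5/2.
If Column plays C2, Row's expected payoff is (1/2)·6 + (1/2)·3 = 9/2.
Column minimizes Row's payoff; the smallest is 5/2, so the best response is C1.

C1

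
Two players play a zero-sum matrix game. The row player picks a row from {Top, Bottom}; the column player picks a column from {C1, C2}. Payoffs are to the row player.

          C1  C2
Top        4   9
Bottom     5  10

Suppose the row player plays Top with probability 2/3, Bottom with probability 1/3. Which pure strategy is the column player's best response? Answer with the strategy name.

C1

If the column player plays C1, the row player's expected payoff is (2/3)·4 + (1/3)·5 = 13/3.
If the column player plays C2, the row player's expected payoff is (2/3)·9 + (1/3)·10 = 28/3.
The column player minimizes the row player's payoff; the smallest is 13/3, so the best response is C1.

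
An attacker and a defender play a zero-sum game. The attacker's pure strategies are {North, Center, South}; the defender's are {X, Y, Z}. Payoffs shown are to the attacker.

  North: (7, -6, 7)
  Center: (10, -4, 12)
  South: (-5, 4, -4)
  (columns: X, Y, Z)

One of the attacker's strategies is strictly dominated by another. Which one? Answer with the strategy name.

Center gives a strictly higher payoff than North against every column: 10 > 7, -4 > -6, 12 > 7.
So North is strictly dominated and the attacker never plays it.

North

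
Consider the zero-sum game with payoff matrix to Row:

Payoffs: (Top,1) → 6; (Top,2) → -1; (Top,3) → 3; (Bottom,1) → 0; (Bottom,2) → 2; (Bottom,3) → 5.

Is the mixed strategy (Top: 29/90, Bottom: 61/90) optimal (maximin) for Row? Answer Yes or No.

Against 1 this mix gives (29/90)·6 + (61/90)·0 = 29/15.
Against 2 this mix gives (29/90)·(-1) + (61/90)·2 = 31/30.
Against 3 this mix gives (29/90)·3 + (61/90)·5 = 196/45.
Column will play 2, holding Row to 31/30. Shifting weight toward the row that does better against 2 would raise this floor (the equalizing mix achieves 4/3 against both 2 and 1), so the proposed strategy is not optimal.

No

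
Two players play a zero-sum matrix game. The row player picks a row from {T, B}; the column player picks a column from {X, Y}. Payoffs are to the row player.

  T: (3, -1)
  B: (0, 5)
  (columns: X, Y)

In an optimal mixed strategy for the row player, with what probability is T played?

Row minima: T → -1, B → 0; maximin = 0.
Column maxima: X → 3, Y → 5; minimax = 3.
0 ≠ 3, so there is no saddle point; optimal play is mixed.
Let the row player play T with probability p. Expected payoff against X: 3p + 0(1−p) = 3p; against Y: (-1)p + 5(1−p) = −6p + 5.
Setting these equal: 3p = −6p + 5 ⇒ 9p = 5 ⇒ p = 5/9, and the value is (3)·(5/9) = 5/3.
For the column player: with q = P(X), equating T's and B's payoffs gives 4q − 1 = −5q + 5 ⇒ q = 2/3.

5/9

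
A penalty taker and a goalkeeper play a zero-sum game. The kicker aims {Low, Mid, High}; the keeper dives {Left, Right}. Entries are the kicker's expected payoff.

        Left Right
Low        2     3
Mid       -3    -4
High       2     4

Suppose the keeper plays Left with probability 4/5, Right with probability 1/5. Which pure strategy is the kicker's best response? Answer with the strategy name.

High

Expected payoff of Low: (4/5)·2 + (1/5)·3 = 11/5.
Expected payoff of Mid: (4/5)·(-3) + (1/5)·(-4) = -16/5.
Expected payoff of High: (4/5)·2 + (1/5)·4 = 12/5.
The largest is 12/5, so the kicker's best response is High.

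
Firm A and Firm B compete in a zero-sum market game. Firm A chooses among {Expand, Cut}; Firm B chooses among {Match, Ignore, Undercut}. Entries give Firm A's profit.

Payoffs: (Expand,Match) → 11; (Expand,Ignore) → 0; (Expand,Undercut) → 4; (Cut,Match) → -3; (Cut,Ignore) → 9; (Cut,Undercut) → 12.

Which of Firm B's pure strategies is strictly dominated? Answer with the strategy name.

Ignore holds Firm A's payoff strictly below Undercut in every row: 0 < 4, 9 < 12.
So Undercut is strictly dominated for Firm B.

Undercut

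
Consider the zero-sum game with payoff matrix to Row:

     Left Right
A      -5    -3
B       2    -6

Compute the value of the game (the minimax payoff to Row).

-18/5

Row minima: A → -5, B → -6; maximin = -5.
Column maxima: Left → 2, Right → -3; minimax = -3.
-5 ≠ -3, so there is no saddle point; optimal play is mixed.
Let Row play A with probability p. Expected payoff against Left: (-5)p + 2(1−p) = −7p + 2; against Right: (-3)p + (-6)(1−p) = 3p − 6.
Setting these equal: −7p + 2 = 3p − 6 ⇒ −10p = -8 ⇒ p = 4/5, and the value is (-7)·(4/5) + 2 = -18/5.
For Column: with q = P(Left), equating A's and B's payoffs gives −2q − 3 = 8q − 6 ⇒ q = 3/10.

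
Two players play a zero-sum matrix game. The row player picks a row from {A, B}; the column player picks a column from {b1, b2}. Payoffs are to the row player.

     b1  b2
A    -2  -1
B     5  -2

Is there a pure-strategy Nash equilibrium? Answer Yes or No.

Row minima: A → -2, B → -2; maximin = -2.
Column maxima: b1 → 5, b2 → -1; minimax = -1.
-2 ≠ -1, so no pure-strategy equilibrium exists.

No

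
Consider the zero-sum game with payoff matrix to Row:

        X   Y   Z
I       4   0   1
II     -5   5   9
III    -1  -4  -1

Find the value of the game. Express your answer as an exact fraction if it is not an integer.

10/7

Row minima: I → 0, II → -5, III → -4; maximin = 0.
Column maxima: X → 4, Y → 5, Z → 9; minimax = 4.
0 ≠ 4, so there is no saddle point; optimal play is mixed.
III is strictly dominated by I, so Row never plays it.
Z is strictly dominated by Y (it gives Row strictly more in every row), so Column never plays it.
On the remaining 2×2 (I, II vs X, Y):
Let Row play I with probability p. Expected payoff against X: 4p + (-5)(1−p) = 9p − 5; against Y: 0p + 5(1−p) = −5p + 5.
Setting these equal: 9p − 5 = −5p + 5 ⇒ 14p = 10 ⇒ p = 5/7, and the value is (9)·(5/7) − 5 = 10/7.
For Column: with q = P(X), equating I's and II's payoffs gives 4q = −10q + 5 ⇒ q = 5/14.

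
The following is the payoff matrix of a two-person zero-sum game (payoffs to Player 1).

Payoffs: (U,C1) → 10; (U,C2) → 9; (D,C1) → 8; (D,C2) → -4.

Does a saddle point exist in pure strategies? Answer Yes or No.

Row minima: U → 9, D → -4; maximin = 9.
Column maxima: C1 → 10, C2 → 9; minimax = 9.
maximin = minimax = 9, so a saddle point exists.

Yes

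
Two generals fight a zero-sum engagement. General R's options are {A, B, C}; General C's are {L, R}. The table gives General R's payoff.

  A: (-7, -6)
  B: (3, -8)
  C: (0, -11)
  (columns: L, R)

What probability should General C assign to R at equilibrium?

5/6

Row minima: A → -7, B → -8, C → -11; maximin = -7.
Column maxima: L → 3, R → -6; minimax = -6.
-7 ≠ -6, so there is no saddle point; optimal play is mixed.
C is strictly dominated by B, so General R never plays it.
On the remaining 2×2 (A, B vs L, R):
Let General R play A with probability p. Expected payoff against L: (-7)p + 3(1−p) = −10p + 3; against R: (-6)p + (-8)(1−p) = 2p − 8.
Setting these equal: −10p + 3 = 2p − 8 ⇒ −12p = -11 ⇒ p = 11/12, and the value is (-10)·(11/12) + 3 = -37/6.
For General C: with q = P(L), equating A's and B's payoffs gives −q − 6 = 11q − 8 ⇒ q = 1/6.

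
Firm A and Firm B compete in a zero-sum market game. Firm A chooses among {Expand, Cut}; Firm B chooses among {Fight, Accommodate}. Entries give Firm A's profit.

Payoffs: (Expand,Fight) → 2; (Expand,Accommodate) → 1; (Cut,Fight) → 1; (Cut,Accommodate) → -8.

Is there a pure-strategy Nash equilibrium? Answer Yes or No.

Row minima: Expand → 1, Cut → -8; maximin = 1.
Column maxima: Fight → 2, Accommodate → 1; minimax = 1.
maximin = minimax = 1, so a saddle point exists.

Yes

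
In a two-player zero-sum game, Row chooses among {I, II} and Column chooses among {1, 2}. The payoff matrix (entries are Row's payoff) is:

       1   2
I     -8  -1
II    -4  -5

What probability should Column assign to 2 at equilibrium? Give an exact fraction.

Row minima: I → -8, II → -5; maximin = -5.
Column maxima: 1 → -4, 2 → -1; minimax = -4.
-5 ≠ -4, so there is no saddle point; optimal play is mixed.
Let Row play I with probability p. Expected payoff against 1: (-8)p + (-4)(1−p) = −4p − 4; against 2: (-1)p + (-5)(1−p) = 4p − 5.
Setting these equal: −4p − 4 = 4p − 5 ⇒ −8p = -1 ⇒ p = 1/8, and the value is (-4)·(1/8) − 4 = -9/2.
For Column: with q = P(1), equating I's and II's payoffs gives −7q − 1 = q − 5 ⇒ q = 1/2.

1/2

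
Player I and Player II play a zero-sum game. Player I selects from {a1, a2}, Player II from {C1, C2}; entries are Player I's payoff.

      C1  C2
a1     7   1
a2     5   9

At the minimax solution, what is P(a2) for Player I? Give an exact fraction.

Row minima: a1 → 1, a2 → 5; maximin = 5.
Column maxima: C1 → 7, C2 → 9; minimax = 7.
5 ≠ 7, so there is no saddle point; optimal play is mixed.
Let Player I play a1 with probability p. Expected payoff against C1: 7p + 5(1−p) = 2p + 5; against C2: 1p + 9(1−p) = −8p + 9.
Setting these equal: 2p + 5 = −8p + 9 ⇒ 10p = 4 ⇒ p = 2/5, and the value is (2)·(2/5) + 5 = 29/5.
For Player II: with q = P(C1), equating a1's and a2's payoffs gives 6q + 1 = −4q + 9 ⇒ q = 4/5.

3/5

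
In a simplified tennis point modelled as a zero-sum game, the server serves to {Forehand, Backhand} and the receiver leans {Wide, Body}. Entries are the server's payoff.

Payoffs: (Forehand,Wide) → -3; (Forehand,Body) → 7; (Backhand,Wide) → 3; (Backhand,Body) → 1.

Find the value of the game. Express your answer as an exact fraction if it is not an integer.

Row minima: Forehand → -3, Backhand → 1; maximin = 1.
Column maxima: Wide → 3, Body → 7; minimax = 3.
1 ≠ 3, so there is no saddle point; optimal play is mixed.
Let the server play Forehand with probability p. Expected payoff against Wide: (-3)p + 3(1−p) = −6p + 3; against Body: 7p + 1(1−p) = 6p + 1.
Setting these equal: −6p + 3 = 6p + 1 ⇒ −12p = -2 ⇒ p = 1/6, and the value is (-6)·(1/6) + 3 = 2.
For the receiver: with q = P(Wide), equating Forehand's and Backhand's payoffs gives −10q + 7 = 2q + 1 ⇒ q = 1/2.

2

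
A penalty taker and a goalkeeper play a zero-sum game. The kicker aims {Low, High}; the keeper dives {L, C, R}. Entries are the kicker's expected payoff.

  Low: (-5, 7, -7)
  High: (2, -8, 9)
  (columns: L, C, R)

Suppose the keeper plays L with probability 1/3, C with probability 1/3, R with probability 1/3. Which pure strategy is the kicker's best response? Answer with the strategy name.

High

Expected payoff of Low: (1/3)·(-5) + (1/3)·7 + (1/3)·(-7) = -5/3.
Expected payoff of High: (1/3)·2 + (1/3)·(-8) + (1/3)·9 = 1.
The largest is 1, so the kicker's best response is High.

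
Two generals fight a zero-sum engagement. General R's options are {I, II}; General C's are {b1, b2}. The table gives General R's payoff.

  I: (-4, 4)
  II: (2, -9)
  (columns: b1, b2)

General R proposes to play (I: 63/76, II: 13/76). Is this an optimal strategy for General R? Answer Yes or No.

No

Against b1 this mix gives (63/76)·(-4) + (13/76)·2 = -113/38.
Against b2 this mix gives (63/76)·4 + (13/76)·(-9) = 135/76.
General C will play b1, holding General R to -113/38. Shifting weight toward the row that does better against b1 would raise this floor (the equalizing mix achieves -28/19 against both b1 and b2), so the proposed strategy is not optimal.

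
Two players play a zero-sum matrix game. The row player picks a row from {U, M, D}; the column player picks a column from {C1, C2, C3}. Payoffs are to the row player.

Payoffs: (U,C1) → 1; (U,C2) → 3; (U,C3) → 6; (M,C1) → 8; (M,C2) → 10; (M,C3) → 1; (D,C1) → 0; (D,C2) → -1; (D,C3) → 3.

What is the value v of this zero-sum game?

47/12

Row minima: U → 1, M → 1, D → -1; maximin = 1.
Column maxima: C1 → 8, C2 → 10, C3 → 6; minimax = 6.
1 ≠ 6, so there is no saddle point; optimal play is mixed.
D is strictly dominated by U, so the row player never plays it.
With D eliminated, C2 is strictly dominated by C1 (it gives the row player strictly more in every remaining row), so the column player never plays it.
On the remaining 2×2 (U, M vs C1, C3):
Let the row player play U with probability p. Expected payoff against C1: 1p + 8(1−p) = −7p + 8; against C3: 6p + 1(1−p) = 5p + 1.
Setting these equal: −7p + 8 = 5p + 1 ⇒ −12p = -7 ⇒ p = 7/12, and the value is (-7)·(7/12) + 8 = 47/12.
For the column player: with q = P(C1), equating U's and M's payoffs gives −5q + 6 = 7q + 1 ⇒ q = 5/12.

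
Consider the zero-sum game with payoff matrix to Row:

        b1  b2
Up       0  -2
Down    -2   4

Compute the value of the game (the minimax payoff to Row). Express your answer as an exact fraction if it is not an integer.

Row minima: Up → -2, Down → -2; maximin = -2.
Column maxima: b1 → 0, b2 → 4; minimax = 0.
-2 ≠ 0, so there is no saddle point; optimal play is mixed.
Let Row play Up with probability p. Expected payoff against b1: 0p + (-2)(1−p) = 2p − 2; against b2: (-2)p + 4(1−p) = −6p + 4.
Setting these equal: 2p − 2 = −6p + 4 ⇒ 8p = 6 ⇒ p = 3/4, and the value is (2)·(3/4) − 2 = -1/2.
For Column: with q = P(b1), equating Up's and Down's payoffs gives 2q − 2 = −6q + 4 ⇒ q = 3/4.

-1/2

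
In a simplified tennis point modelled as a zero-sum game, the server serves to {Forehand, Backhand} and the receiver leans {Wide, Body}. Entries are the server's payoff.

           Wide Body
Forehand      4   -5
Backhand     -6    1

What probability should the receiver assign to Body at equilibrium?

5/8

Row minima: Forehand → -5, Backhand → -6; maximin = -5.
Column maxima: Wide → 4, Body → 1; minimax = 1.
-5 ≠ 1, so there is no saddle point; optimal play is mixed.
Let the server play Forehand with probability p. Expected payoff against Wide: 4p + (-6)(1−p) = 10p − 6; against Body: (-5)p + 1(1−p) = −6p + 1.
Setting these equal: 10p − 6 = −6p + 1 ⇒ 16p = 7 ⇒ p = 7/16, and the value is (10)·(7/16) − 6 = -13/8.
For the receiver: with q = P(Wide), equating Forehand's and Backhand's payoffs gives 9q − 5 = −7q + 1 ⇒ q = 3/8.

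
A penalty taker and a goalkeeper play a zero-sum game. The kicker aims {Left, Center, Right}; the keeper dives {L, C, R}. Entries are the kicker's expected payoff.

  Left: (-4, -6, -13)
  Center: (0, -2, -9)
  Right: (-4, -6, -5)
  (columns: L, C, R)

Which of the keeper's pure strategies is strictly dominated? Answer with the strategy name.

C holds the kicker's payoff strictly below L in every row: -6 < -4, -2 < 0, -6 < -4.
So L is strictly dominated for the keeper.

L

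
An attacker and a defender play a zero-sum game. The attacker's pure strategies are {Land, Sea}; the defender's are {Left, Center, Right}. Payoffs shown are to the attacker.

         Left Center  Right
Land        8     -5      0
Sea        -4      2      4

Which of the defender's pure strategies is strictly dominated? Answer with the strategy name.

Center holds the attacker's payoff strictly below Right in every row: -5 < 0, 2 < 4.
So Right is strictly dominated for the defender.

Right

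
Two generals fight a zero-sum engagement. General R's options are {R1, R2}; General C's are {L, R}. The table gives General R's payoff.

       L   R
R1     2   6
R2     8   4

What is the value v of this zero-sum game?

5

Row minima: R1 → 2, R2 → 4; maximin = 4.
Column maxima: L → 8, R → 6; minimax = 6.
4 ≠ 6, so there is no saddle point; optimal play is mixed.
Let General R play R1 with probability p. Expected payoff against L: 2p + 8(1−p) = −6p + 8; against R: 6p + 4(1−p) = 2p + 4.
Setting these equal: −6p + 8 = 2p + 4 ⇒ −8p = -4 ⇒ p = 1/2, and the value is (-6)·(1/2) + 8 = 5.
For General C: with q = P(L), equating R1's and R2's payoffs gives −4q + 6 = 4q + 4 ⇒ q = 1/4.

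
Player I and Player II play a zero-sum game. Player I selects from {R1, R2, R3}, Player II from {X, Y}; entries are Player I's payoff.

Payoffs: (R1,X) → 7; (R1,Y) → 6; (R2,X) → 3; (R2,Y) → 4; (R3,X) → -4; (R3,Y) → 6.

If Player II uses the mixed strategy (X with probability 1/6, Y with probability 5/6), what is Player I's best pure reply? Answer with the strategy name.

R1

Expected payoff of R1: (1/6)·7 + (5/6)·6 = 37/6.
Expected payoff of R2: (1/6)·3 + (5/6)·4 = 23/6.
Expected payoff of R3: (1/6)·(-4) + (5/6)·6 = 13/3.
The largest is 37/6, so Player I's best response is R1.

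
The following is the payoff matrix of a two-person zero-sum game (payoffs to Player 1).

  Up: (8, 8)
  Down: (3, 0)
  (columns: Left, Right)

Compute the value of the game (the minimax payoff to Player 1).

8

Row minima: Up → 8, Down → 0; maximin = 8.
Column maxima: Left → 8, Right → 8; minimax = 8.
Since maximin = minimax = 8, there is a saddle point and the value is 8.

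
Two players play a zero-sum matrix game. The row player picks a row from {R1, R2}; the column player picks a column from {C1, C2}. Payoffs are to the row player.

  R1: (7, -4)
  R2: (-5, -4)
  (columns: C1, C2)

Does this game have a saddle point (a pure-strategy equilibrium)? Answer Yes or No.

Row minima: R1 → -4, R2 → -5; maximin = -4.
Column maxima: C1 → 7, C2 → -4; minimax = -4.
maximin = minimax = -4, so a saddle point exists.

Yes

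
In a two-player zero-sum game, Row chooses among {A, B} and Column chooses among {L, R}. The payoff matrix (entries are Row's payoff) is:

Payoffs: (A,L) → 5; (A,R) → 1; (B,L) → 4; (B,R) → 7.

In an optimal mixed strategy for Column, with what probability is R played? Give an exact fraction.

1/7

Row minima: A → 1, B → 4; maximin = 4.
Column maxima: L → 5, R → 7; minimax = 5.
4 ≠ 5, so there is no saddle point; optimal play is mixed.
Let Row play A with probability p. Expected payoff against L: 5p + 4(1−p) = p + 4; against R: 1p + 7(1−p) = −6p + 7.
Setting these equal: p + 4 = −6p + 7 ⇒ 7p = 3 ⇒ p = 3/7, and the value is (1)·(3/7) + 4 = 31/7.
For Column: with q = P(L), equating A's and B's payoffs gives 4q + 1 = −3q + 7 ⇒ q = 6/7.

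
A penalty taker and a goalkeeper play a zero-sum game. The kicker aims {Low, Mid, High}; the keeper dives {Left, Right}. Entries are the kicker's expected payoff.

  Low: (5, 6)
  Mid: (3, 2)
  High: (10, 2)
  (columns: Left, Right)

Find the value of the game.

50/9

Row minima: Low → 5, Mid → 2, High → 2; maximin = 5.
Column maxima: Left → 10, Right → 6; minimax = 6.
5 ≠ 6, so there is no saddle point; optimal play is mixed.
Mid is strictly dominated by Low, so the kicker never plays it.
On the remaining 2×2 (Low, High vs Left, Right):
Let the kicker play Low with probability p. Expected payoff against Left: 5p + 10(1−p) = −5p + 10; against Right: 6p + 2(1−p) = 4p + 2.
Setting these equal: −5p + 10 = 4p + 2 ⇒ −9p = -8 ⇒ p = 8/9, and the value is (-5)·(8/9) + 10 = 50/9.
For the keeper: with q = P(Left), equating Low's and High's payoffs gives −q + 6 = 8q + 2 ⇒ q = 4/9.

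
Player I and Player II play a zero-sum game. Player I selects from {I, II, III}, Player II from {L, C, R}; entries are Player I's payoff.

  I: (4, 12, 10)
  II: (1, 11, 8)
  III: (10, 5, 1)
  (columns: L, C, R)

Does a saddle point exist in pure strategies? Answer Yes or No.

No

Row minima: I → 4, II → 1, III → 1; maximin = 4.
Column maxima: L → 10, C → 12, R → 10; minimax = 10.
4 ≠ 10, so no pure-strategy equilibrium exists.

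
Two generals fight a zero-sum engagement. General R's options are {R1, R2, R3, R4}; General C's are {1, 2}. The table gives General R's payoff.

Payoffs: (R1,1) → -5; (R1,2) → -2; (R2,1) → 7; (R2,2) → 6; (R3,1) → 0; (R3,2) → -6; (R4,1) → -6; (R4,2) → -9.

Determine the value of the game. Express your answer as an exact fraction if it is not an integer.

6

Row minima: R1 → -5, R2 → 6, R3 → -6, R4 → -9; maximin = 6.
Column maxima: 1 → 7, 2 → 6; minimax = 6.
Since maximin = minimax = 6, there is a saddle point and the value is 6.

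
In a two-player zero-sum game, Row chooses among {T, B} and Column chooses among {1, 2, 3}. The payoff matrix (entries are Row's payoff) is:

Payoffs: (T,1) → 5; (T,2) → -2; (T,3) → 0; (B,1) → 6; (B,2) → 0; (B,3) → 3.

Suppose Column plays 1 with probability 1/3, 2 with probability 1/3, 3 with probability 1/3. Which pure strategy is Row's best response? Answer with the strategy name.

Expected payoff of T: (1/3)·5 + (1/3)·(-2) + (1/3)·0 = 1.
Expected payoff of B: (1/3)·6 + (1/3)·0 + (1/3)·3 = 3.
The largest is 3, so Row's best response is B.

B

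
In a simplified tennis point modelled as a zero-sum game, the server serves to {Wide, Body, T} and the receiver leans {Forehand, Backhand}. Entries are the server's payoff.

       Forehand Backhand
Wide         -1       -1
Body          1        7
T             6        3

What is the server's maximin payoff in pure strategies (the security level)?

3

Row minima: Wide → -1, Body → 1, T → 3.
The best of these is 3.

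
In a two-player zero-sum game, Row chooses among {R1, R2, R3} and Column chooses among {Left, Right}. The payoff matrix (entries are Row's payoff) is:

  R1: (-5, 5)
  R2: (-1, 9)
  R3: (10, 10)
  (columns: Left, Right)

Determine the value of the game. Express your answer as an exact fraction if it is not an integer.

10

Row minima: R1 → -5, R2 → -1, R3 → 10; maximin = 10.
Column maxima: Left → 10, Right → 10; minimax = 10.
Since maximin = minimax = 10, there is a saddle point and the value is 10.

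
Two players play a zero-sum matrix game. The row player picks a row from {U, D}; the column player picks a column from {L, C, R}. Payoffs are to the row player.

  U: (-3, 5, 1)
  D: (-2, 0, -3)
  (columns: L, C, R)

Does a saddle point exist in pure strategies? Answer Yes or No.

Row minima: U → -3, D → -3; maximin = -3.
Column maxima: L → -2, C → 5, R → 1; minimax = -2.
-3 ≠ -2, so no pure-strategy equilibrium exists.

No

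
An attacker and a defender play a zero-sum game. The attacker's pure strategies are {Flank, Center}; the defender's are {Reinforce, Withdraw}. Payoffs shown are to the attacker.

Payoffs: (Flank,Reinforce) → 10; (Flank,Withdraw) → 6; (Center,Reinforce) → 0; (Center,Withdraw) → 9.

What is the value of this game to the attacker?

Row minima: Flank → 6, Center → 0; maximin = 6.
Column maxima: Reinforce → 10, Withdraw → 9; minimax = 9.
6 ≠ 9, so there is no saddle point; optimal play is mixed.
Let the attacker play Flank with probability p. Expected payoff against Reinforce: 10p + 0(1−p) = 10p; against Withdraw: 6p + 9(1−p) = −3p + 9.
Setting these equal: 10p = −3p + 9 ⇒ 13p = 9 ⇒ p = 9/13, and the value is (10)·(9/13) = 90/13.
For the defender: with q = P(Reinforce), equating Flank's and Center's payoffs gives 4q + 6 = −9q + 9 ⇒ q = 3/13.

90/13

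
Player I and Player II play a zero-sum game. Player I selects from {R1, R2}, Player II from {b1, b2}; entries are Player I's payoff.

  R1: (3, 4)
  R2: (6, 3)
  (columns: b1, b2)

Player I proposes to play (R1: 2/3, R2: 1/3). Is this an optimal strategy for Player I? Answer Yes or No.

No

Against b1 this mix gives (2/3)·3 + (1/3)·6 = 4.
Against b2 this mix gives (2/3)·4 + (1/3)·3 = 11/3.
Player II will play b2, holding Player I to 11/3. Shifting weight toward the row that does better against b2 would raise this floor (the equalizing mix achieves 15/4 against both b2 and b1), so the proposed strategy is not optimal.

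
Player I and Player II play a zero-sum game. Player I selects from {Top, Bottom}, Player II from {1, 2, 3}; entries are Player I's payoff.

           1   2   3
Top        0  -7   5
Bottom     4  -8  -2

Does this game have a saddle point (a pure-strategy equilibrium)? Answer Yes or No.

Row minima: Top → -7, Bottom → -8; maximin = -7.
Column maxima: 1 → 4, 2 → -7, 3 → 5; minimax = -7.
maximin = minimax = -7, so a saddle point exists.

Yes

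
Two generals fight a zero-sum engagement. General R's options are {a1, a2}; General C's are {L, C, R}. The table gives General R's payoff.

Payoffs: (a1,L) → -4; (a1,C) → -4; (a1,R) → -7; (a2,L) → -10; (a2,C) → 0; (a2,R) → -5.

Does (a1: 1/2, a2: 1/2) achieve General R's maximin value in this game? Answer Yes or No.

Against L this mix gives (1/2)·(-4) + (1/2)·(-10) = -7.
Against C this mix gives (1/2)·(-4) + (1/2)·0 = -2.
Against R this mix gives (1/2)·(-7) + (1/2)·(-5) = -6.
General C will play L, holding General R to -7. Shifting weight toward the row that does better against L would raise this floor (the equalizing mix achieves -25/4 against both L and R), so the proposed strategy is not optimal.

No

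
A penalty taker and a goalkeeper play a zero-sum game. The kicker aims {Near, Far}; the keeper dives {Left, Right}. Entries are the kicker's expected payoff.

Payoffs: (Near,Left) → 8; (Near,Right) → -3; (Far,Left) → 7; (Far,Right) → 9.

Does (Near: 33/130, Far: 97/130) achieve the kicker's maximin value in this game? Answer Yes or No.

No

Against Left this mix gives (33/130)·8 + (97/130)·7 = 943/130.
Against Right this mix gives (33/130)·(-3) + (97/130)·9 = 387/65.
The keeper will play Right, holding the kicker to 387/65. Shifting weight toward the row that does better against Right would raise this floor (the equalizing mix achieves 93/13 against both Right and Left), so the proposed strategy is not optimal.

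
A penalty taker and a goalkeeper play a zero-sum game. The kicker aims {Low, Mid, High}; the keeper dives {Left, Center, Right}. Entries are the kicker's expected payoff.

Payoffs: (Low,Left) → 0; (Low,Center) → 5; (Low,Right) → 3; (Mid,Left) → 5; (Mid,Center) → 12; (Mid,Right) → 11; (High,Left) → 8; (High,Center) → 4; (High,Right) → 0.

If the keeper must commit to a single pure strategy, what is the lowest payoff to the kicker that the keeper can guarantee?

Column maxima: Left → 8, Center → 12, Right → 11.
The smallest of these is 8.

8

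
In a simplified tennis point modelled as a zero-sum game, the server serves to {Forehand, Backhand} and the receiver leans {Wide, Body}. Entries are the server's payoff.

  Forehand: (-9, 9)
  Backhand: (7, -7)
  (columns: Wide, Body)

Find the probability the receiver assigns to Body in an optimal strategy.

Row minima: Forehand → -9, Backhand → -7; maximin = -7.
Column maxima: Wide → 7, Body → 9; minimax = 7.
-7 ≠ 7, so there is no saddle point; optimal play is mixed.
Let the server play Forehand with probability p. Expected payoff against Wide: (-9)p + 7(1−p) = −16p + 7; against Body: 9p + (-7)(1−p) = 16p − 7.
Setting these equal: −16p + 7 = 16p − 7 ⇒ −32p = -14 ⇒ p = 7/16, and the value is (-16)·(7/16) + 7 = 0.
For the receiver: with q = P(Wide), equating Forehand's and Backhand's payoffs gives −18q + 9 = 14q − 7 ⇒ q = 1/2.

1/2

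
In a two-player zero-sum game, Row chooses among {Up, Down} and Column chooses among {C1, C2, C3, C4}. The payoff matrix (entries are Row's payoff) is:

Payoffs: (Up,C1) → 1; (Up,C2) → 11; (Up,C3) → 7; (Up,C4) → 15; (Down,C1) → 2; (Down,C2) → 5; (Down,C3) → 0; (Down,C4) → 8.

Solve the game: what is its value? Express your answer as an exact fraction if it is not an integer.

7/4

Row minima: Up → 1, Down → 0; maximin = 1.
Column maxima: C1 → 2, C2 → 11, C3 → 7, C4 → 15; minimax = 2.
1 ≠ 2, so there is no saddle point; optimal play is mixed.
C2 is strictly dominated by C1 (it gives Row strictly more in every row), so Column never plays it.
C4 is strictly dominated by C1 (it gives Row strictly more in every row), so Column never plays it.
On the remaining 2×2 (Up, Down vs C1, C3):
Let Row play Up with probability p. Expected payoff against C1: 1p + 2(1−p) = −p + 2; against C3: 7p + 0(1−p) = 7p.
Setting these equal: −p + 2 = 7p ⇒ −8p = -2 ⇒ p = 1/4, and the value is (-1)·(1/4) + 2 = 7/4.
For Column: with q = P(C1), equating Up's and Down's payoffs gives −6q + 7 = 2q ⇒ q = 7/8.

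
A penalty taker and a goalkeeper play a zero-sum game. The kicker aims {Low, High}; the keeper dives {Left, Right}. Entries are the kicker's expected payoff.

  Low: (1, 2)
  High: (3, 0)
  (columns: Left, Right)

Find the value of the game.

Row minima: Low → 1, High → 0; maximin = 1.
Column maxima: Left → 3, Right → 2; minimax = 2.
1 ≠ 2, so there is no saddle point; optimal play is mixed.
Let the kicker play Low with probability p. Expected payoff against Left: 1p + 3(1−p) = −2p + 3; against Right: 2p + 0(1−p) = 2p.
Setting these equal: −2p + 3 = 2p ⇒ −4p = -3 ⇒ p = 3/4, and the value is (-2)·(3/4) + 3 = 3/2.
For the keeper: with q = P(Left), equating Low's and High's payoffs gives −q + 2 = 3q ⇒ q = 1/2.

3/2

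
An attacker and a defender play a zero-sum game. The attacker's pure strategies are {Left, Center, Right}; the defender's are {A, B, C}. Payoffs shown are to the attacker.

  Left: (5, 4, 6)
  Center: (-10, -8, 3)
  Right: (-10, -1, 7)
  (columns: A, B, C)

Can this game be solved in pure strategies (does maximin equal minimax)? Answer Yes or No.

Yes

Row minima: Left → 4, Center → -10, Right → -10; maximin = 4.
Column maxima: A → 5, B → 4, C → 7; minimax = 4.
maximin = minimax = 4, so a saddle point exists.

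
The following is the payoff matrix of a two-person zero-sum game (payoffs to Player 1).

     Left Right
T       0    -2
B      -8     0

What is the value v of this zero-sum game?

-8/5

Row minima: T → -2, B → -8; maximin = -2.
Column maxima: Left → 0, Right → 0; minimax = 0.
-2 ≠ 0, so there is no saddle point; optimal play is mixed.
Let Player 1 play T with probability p. Expected payoff against Left: 0p + (-8)(1−p) = 8p − 8; against Right: (-2)p + 0(1−p) = −2p.
Setting these equal: 8p − 8 = −2p ⇒ 10p = 8 ⇒ p = 4/5, and the value is (8)·(4/5) − 8 = -8/5.
For Player 2: with q = P(Left), equating T's and B's payoffs gives 2q − 2 = −8q ⇒ q = 1/5.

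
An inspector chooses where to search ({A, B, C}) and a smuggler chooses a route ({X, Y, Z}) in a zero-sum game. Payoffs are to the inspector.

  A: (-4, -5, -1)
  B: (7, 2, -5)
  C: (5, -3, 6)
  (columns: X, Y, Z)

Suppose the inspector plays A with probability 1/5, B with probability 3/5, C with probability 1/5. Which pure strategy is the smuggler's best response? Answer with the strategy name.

If the smuggler plays X, the inspector's expected payoff is (1/5)·(-4) + (3/5)·7 + (1/5)·5 = 22/5.
If the smuggler plays Y, the inspector's expected payoff is (1/5)·(-5) + (3/5)·2 + (1/5)·(-3) = -2/5.
If the smuggler plays Z, the inspector's expected payoff is (1/5)·(-1) + (3/5)·(-5) + (1/5)·6 = -2.
The smuggler minimizes the inspector's payoff; the smallest is -2, so the best response is Z.

Z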